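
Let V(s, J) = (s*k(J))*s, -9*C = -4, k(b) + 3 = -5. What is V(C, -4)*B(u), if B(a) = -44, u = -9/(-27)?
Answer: 5632/81 ≈ 69.531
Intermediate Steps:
k(b) = -8 (k(b) = -3 - 5 = -8)
C = 4/9 (C = -⅑*(-4) = 4/9 ≈ 0.44444)
V(s, J) = -8*s² (V(s, J) = (s*(-8))*s = (-8*s)*s = -8*s²)
u = ⅓ (u = -9*(-1/27) = ⅓ ≈ 0.33333)
V(C, -4)*B(u) = -8*(4/9)²*(-44) = -8*16/81*(-44) = -128/81*(-44) = 5632/81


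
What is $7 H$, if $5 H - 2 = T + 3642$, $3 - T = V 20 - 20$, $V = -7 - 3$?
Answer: $\frac{27069}{5} \approx 5413.8$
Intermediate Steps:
$V = -10$ ($V = -7 - 3 = -10$)
$T = 223$ ($T = 3 - \left(\left(-10\right) 20 - 20\right) = 3 - \left(-200 - 20\right) = 3 - -220 = 3 + 220 = 223$)
$H = \frac{3867}{5}$ ($H = \frac{2}{5} + \frac{223 + 3642}{5} = \frac{2}{5} + \frac{1}{5} \cdot 3865 = \frac{2}{5} + 773 = \frac{3867}{5} \approx 773.4$)
$7 H = 7 \cdot \frac{3867}{5} = \frac{27069}{5}$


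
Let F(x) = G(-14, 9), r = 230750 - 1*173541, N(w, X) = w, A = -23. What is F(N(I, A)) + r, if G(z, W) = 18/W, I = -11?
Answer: 57211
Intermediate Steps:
r = 57209 (r = 230750 - 173541 = 57209)
F(x) = 2 (F(x) = 18/9 = 18*(⅑) = 2)
F(N(I, A)) + r = 2 + 57209 = 57211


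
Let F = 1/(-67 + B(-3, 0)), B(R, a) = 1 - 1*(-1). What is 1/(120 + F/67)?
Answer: 4355/522599 ≈ 0.0083334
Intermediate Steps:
B(R, a) = 2 (B(R, a) = 1 + 1 = 2)
F = -1/65 (F = 1/(-67 + 2) = 1/(-65) = -1/65 ≈ -0.015385)
1/(120 + F/67) = 1/(120 - 1/65/67) = 1/(120 + (1/67)*(-1/65)) = 1/(120 - 1/4355) = 1/(522599/4355) = 4355/522599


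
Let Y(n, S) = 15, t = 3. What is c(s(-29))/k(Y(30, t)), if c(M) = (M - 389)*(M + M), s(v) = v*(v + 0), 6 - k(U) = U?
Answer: -760264/9 ≈ -84474.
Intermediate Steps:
k(U) = 6 - U
s(v) = v² (s(v) = v*v = v²)
c(M) = 2*M*(-389 + M) (c(M) = (-389 + M)*(2*M) = 2*M*(-389 + M))
c(s(-29))/k(Y(30, t)) = (2*(-29)²*(-389 + (-29)²))/(6 - 1*15) = (2*841*(-389 + 841))/(6 - 15) = (2*841*452)/(-9) = 760264*(-⅑) = -760264/9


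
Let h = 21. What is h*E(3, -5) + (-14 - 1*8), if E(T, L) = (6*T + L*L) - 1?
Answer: 860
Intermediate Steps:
E(T, L) = -1 + L² + 6*T (E(T, L) = (6*T + L²) - 1 = (L² + 6*T) - 1 = -1 + L² + 6*T)
h*E(3, -5) + (-14 - 1*8) = 21*(-1 + (-5)² + 6*3) + (-14 - 1*8) = 21*(-1 + 25 + 18) + (-14 - 8) = 21*42 - 22 = 882 - 22 = 860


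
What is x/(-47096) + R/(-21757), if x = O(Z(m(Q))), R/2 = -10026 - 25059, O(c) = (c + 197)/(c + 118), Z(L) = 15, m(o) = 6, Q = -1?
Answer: 109880997019/34070200094 ≈ 3.2251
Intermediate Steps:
O(c) = (197 + c)/(118 + c)
R = -70170 (R = 2*(-10026 - 25059) = 2*(-35085) = -70170)
x = 212/133 (x = (197 + 15)/(118 + 15) = 212/133 ≈ 1.5940)
x/(-47096) + R/(-21757) = (212/133)/(-47096) - 70170/(-21757) = (212/133)*(-1/47096) - 70170*(-1/21757) = -53/1565942 + 70170/21757 = 109880997019/34070200094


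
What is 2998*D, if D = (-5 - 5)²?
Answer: 299800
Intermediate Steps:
D = 100 (D = (-10)² = 100)
2998*D = 2998*100 = 299800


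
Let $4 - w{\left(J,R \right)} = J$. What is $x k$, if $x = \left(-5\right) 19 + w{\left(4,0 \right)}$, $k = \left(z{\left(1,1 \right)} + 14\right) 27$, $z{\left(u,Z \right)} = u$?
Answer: $-38475$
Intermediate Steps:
$w{\left(J,R \right)} = 4 - J$
$k = 405$ ($k = \left(1 + 14\right) 27 = 15 \cdot 27 = 405$)
$x = -95$ ($x = \left(-5\right) 19 + \left(4 - 4\right) = -95 + \left(4 - 4\right) = -95 + 0 = -95$)
$x k = \left(-95\right) 405 = -38475$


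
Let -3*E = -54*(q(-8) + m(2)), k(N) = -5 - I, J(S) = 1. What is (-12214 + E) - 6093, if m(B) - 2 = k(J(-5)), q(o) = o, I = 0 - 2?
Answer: -18469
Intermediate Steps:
I = -2
k(N) = -3 (k(N) = -5 - 1*(-2) = -5 + 2 = -3)
m(B) = -1 (m(B) = 2 - 3 = -1)
E = -162 (E = -(-18)*(-8 - 1) = -(-18)*(-9) = -⅓*486 = -162)
(-12214 + E) - 6093 = (-12214 - 162) - 6093 = -12376 - 6093 = -18469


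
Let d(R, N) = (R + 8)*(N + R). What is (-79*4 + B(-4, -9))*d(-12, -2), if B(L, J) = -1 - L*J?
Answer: -19768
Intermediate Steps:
B(L, J) = -1 - J*L
d(R, N) = (8 + R)*(N + R)
(-79*4 + B(-4, -9))*d(-12, -2) = (-79*4 + (-1 - 1*(-9)*(-4)))*((-12)² + 8*(-2) + 8*(-12) - 2*(-12)) = (-316 + (-1 - 36))*(144 - 16 - 96 + 24) = (-316 - 37)*56 = -353*56 = -19768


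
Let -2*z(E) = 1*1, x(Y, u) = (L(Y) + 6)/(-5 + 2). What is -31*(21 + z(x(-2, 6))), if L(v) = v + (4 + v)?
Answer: -1271/2 ≈ -635.50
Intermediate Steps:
L(v) = 4 + 2*v
x(Y, u) = -10/3 - 2*Y/3 (x(Y, u) = ((4 + 2*Y) + 6)/(-5 + 2) = (10 + 2*Y)/(-3) = (10 + 2*Y)*(-⅓) = -10/3 - 2*Y/3)
z(E) = -½ (z(E) = -1/2 = -½*1 = -½)
-31*(21 + z(x(-2, 6))) = -31*(21 - ½) = -31*41/2 = -1271/2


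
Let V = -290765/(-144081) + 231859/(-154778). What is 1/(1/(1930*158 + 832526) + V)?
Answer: 6341534759657097/3297959876544856 ≈ 1.9229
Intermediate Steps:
V = 11597548591/22300569018 (V = -290765*(-1/144081) + 231859*(-1/154778) = 290765/144081 - 231859/154778 = 11597548591/22300569018 ≈ 0.52006)
1/(1/(1930*158 + 832526) + V) = 1/(1/(1930*158 + 832526) + 11597548591/22300569018) = 1/(1/(304940 + 832526) + 11597548591/22300569018) = 1/(1/1137466 + 11597548591/22300569018) = 1/(3297959876544856/6341534759657097) = 6341534759657097/3297959876544856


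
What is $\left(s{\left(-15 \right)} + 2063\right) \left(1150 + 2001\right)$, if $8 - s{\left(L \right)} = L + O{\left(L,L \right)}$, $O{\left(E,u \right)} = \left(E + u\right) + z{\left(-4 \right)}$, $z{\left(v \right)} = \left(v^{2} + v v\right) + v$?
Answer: $6579288$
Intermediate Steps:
$z{\left(v \right)} = v + 2 v^{2}$ ($z{\left(v \right)} = \left(v^{2} + v^{2}\right) + v = 2 v^{2} + v = v + 2 v^{2}$)
$O{\left(E,u \right)} = 28 + E + u$ ($O{\left(E,u \right)} = \left(E + u\right) - 4 \left(1 + 2 \left(-4\right)\right) = \left(E + u\right) - 4 \left(1 - 8\right) = \left(E + u\right) - -28 = \left(E + u\right) + 28 = 28 + E + u$)
$s{\left(L \right)} = -20 - 3 L$ ($s{\left(L \right)} = 8 - \left(L + \left(28 + L + L\right)\right) = 8 - \left(L + \left(28 + 2 L\right)\right) = 8 - \left(28 + 3 L\right) = -20 - 3 L$)
$\left(s{\left(-15 \right)} + 2063\right) \left(1150 + 2001\right) = \left(\left(-20 - -45\right) + 2063\right) \left(1150 + 2001\right) = \left(\left(-20 + 45\right) + 2063\right) 3151 = \left(25 + 2063\right) 3151 = 2088 \cdot 3151 = 6579288$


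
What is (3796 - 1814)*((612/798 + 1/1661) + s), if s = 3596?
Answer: 1574843097346/220913 ≈ 7.1288e+6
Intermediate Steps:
(3796 - 1814)*((612/798 + 1/1661) + s) = (3796 - 1814)*((612/798 + 1/1661) + 3596) = 1982*((612*(1/798) + 1*(1/1661)) + 3596) = 1982*((102/133 + 1/1661) + 3596) = 1982*(169555/220913 + 3596) = 1982*(794572703/220913) = 1574843097346/220913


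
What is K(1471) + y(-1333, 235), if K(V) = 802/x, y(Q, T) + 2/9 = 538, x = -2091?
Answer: 3371074/6273 ≈ 537.39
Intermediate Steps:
y(Q, T) = 4840/9 (y(Q, T) = -2/9 + 538 = 4840/9)
K(V) = -802/2091 (K(V) = 802/(-2091) = 802*(-1/2091) = -802/2091)
K(1471) + y(-1333, 235) = -802/2091 + 4840/9 = 3371074/6273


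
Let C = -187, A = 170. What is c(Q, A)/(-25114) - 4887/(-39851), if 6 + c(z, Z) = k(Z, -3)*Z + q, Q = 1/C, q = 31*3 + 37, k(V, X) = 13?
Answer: 14859942/500409007 ≈ 0.029696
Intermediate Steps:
q = 130 (q = 93 + 37 = 130)
Q = -1/187 (Q = 1/(-187) = -1/187 ≈ -0.0053476)
c(z, Z) = 124 + 13*Z (c(z, Z) = -6 + (13*Z + 130) = -6 + (130 + 13*Z) = 124 + 13*Z)
c(Q, A)/(-25114) - 4887/(-39851) = (124 + 13*170)/(-25114) - 4887/(-39851) = (124 + 2210)*(-1/25114) - 4887*(-1/39851) = 2334*(-1/25114) + 4887/39851 = -1167/12557 + 4887/39851 = 14859942/500409007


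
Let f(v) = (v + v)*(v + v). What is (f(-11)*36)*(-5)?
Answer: -87120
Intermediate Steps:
f(v) = 4*v**2 (f(v) = (2*v)*(2*v) = 4*v**2)
(f(-11)*36)*(-5) = ((4*(-11)**2)*36)*(-5) = ((4*121)*36)*(-5) = (484*36)*(-5) = 17424*(-5) = -87120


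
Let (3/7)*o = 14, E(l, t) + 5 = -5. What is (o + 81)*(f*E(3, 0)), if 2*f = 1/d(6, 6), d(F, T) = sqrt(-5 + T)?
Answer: -1705/3 ≈ -568.33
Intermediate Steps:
E(l, t) = -10 (E(l, t) = -5 - 5 = -10)
f = 1/2 (f = 1/(2*(sqrt(-5 + 6))) = 1/(2*(sqrt(1))) = (1/2)/1 = (1/2)*1 = 1/2 ≈ 0.50000)
o = 98/3 (o = (7/3)*14 = 98/3 ≈ 32.667)
(o + 81)*(f*E(3, 0)) = (98/3 + 81)*((1/2)*(-10)) = (341/3)*(-5) = -1705/3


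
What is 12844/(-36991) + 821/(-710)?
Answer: -556181/369910 ≈ -1.5036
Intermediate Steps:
12844/(-36991) + 821/(-710) = 12844*(-1/36991) + 821*(-1/710) = -12844/36991 - 821/710 = -556181/369910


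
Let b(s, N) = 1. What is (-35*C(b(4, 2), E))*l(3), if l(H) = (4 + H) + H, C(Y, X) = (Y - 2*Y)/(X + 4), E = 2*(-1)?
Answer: 175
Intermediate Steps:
E = -2
C(Y, X) = -Y/(4 + X) (C(Y, X) = (-Y)/(4 + X) = -Y/(4 + X))
l(H) = 4 + 2*H
(-35*C(b(4, 2), E))*l(3) = (-(-35)/(4 - 2))*(4 + 2*3) = (-(-35)/2)*(4 + 6) = -(-35)/2*10 = -35*(-½)*10 = (35/2)*10 = 175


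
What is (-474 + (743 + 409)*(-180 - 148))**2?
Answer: 143133588900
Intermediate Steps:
(-474 + (743 + 409)*(-180 - 148))**2 = (-474 + 1152*(-328))**2 = (-474 - 377856)**2 = (-378330)**2 = 143133588900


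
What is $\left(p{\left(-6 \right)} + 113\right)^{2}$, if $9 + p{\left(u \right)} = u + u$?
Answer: $8464$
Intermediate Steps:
$p{\left(u \right)} = -9 + 2 u$ ($p{\left(u \right)} = -9 + \left(u + u\right) = -9 + 2 u$)
$\left(p{\left(-6 \right)} + 113\right)^{2} = \left(\left(-9 + 2 \left(-6\right)\right) + 113\right)^{2} = \left(\left(-9 - 12\right) + 113\right)^{2} = \left(-21 + 113\right)^{2} = 92^{2} = 8464$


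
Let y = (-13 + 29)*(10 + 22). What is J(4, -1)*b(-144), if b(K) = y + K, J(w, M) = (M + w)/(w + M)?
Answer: 368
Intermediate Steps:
y = 512 (y = 16*32 = 512)
J(w, M) = 1 (J(w, M) = (M + w)/(M + w) = 1)
b(K) = 512 + K
J(4, -1)*b(-144) = 1*(512 - 144) = 1*368 = 368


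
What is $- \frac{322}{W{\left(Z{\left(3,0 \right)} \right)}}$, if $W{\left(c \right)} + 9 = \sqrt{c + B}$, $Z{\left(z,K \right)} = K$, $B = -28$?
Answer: $\frac{2898}{109} + \frac{644 i \sqrt{7}}{109} \approx 26.587 + 15.632 i$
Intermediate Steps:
$W{\left(c \right)} = -9 + \sqrt{-28 + c}$ ($W{\left(c \right)} = -9 + \sqrt{c - 28} = -9 + \sqrt{-28 + c}$)
$- \frac{322}{W{\left(Z{\left(3,0 \right)} \right)}} = - \frac{322}{-9 + \sqrt{-28 + 0}} = - \frac{322}{-9 + \sqrt{-28}} = - \frac{322}{-9 + 2 i \sqrt{7}}$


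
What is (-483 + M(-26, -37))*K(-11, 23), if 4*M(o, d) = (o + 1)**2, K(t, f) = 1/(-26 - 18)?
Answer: 1307/176 ≈ 7.4261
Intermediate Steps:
K(t, f) = -1/44 (K(t, f) = 1/(-44) = -1/44)
M(o, d) = (1 + o)**2/4 (M(o, d) = (o + 1)**2/4 = (1 + o)**2/4)
(-483 + M(-26, -37))*K(-11, 23) = (-483 + (1 - 26)**2/4)*(-1/44) = (-483 + (1/4)*(-25)**2)*(-1/44) = (-483 + (1/4)*625)*(-1/44) = (-483 + 625/4)*(-1/44) = -1307/4*(-1/44) = 1307/176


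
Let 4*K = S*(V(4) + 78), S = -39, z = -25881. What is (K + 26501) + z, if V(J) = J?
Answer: -359/2 ≈ -179.50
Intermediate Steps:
K = -1599/2 (K = (-39*(4 + 78))/4 = (-39*82)/4 = (¼)*(-3198) = -1599/2 ≈ -799.50)
(K + 26501) + z = (-1599/2 + 26501) - 25881 = 51403/2 - 25881 = -359/2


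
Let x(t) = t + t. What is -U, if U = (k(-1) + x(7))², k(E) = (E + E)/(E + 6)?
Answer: -4624/25 ≈ -184.96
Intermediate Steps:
k(E) = 2*E/(6 + E) (k(E) = (2*E)/(6 + E) = 2*E/(6 + E))
x(t) = 2*t
U = 4624/25 (U = (2*(-1)/(6 - 1) + 2*7)² = (2*(-1)/5 + 14)² = (2*(-1)*(⅕) + 14)² = (-⅖ + 14)² = (68/5)² = 4624/25 ≈ 184.96)
-U = -1*4624/25 = -4624/25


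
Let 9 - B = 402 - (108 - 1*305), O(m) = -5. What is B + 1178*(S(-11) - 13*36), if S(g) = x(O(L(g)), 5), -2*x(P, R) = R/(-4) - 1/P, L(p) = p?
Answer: -11025511/20 ≈ -5.5128e+5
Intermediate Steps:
x(P, R) = 1/(2*P) + R/8 (x(P, R) = -(R/(-4) - 1/P)/2 = -(R*(-¼) - 1/P)/2 = -(-R/4 - 1/P)/2 = -(-1/P - R/4)/2 = 1/(2*P) + R/8)
S(g) = 21/40 (S(g) = (⅛)*(4 - 5*5)/(-5) = (⅛)*(-⅕)*(4 - 25) = (⅛)*(-⅕)*(-21) = 21/40)
B = -590 (B = 9 - (402 - (108 - 1*305)) = 9 - (402 - (108 - 305)) = 9 - (402 - 1*(-197)) = 9 - (402 + 197) = 9 - 1*599 = 9 - 599 = -590)
B + 1178*(S(-11) - 13*36) = -590 + 1178*(21/40 - 13*36) = -590 + 1178*(21/40 - 468) = -590 + 1178*(-18699/40) = -590 - 11013711/20 = -11025511/20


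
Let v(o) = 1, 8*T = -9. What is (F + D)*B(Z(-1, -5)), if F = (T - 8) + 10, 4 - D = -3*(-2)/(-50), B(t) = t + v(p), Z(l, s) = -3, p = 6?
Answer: -999/100 ≈ -9.9900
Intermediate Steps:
T = -9/8 (T = (1/8)*(-9) = -9/8 ≈ -1.1250)
B(t) = 1 + t (B(t) = t + 1 = 1 + t)
D = 103/25 (D = 4 - (-3*(-2))/(-50) = 4 - 6*(-1)/50 = 4 - 1*(-3/25) = 4 + 3/25 = 103/25 ≈ 4.1200)
F = 7/8 (F = (-9/8 - 8) + 10 = -73/8 + 10 = 7/8 ≈ 0.87500)
(F + D)*B(Z(-1, -5)) = (7/8 + 103/25)*(1 - 3) = (999/200)*(-2) = -999/100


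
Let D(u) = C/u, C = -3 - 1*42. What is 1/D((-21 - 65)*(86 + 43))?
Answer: 3698/15 ≈ 246.53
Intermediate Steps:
C = -45 (C = -3 - 42 = -45)
D(u) = -45/u
1/D((-21 - 65)*(86 + 43)) = 1/(-45*1/((-21 - 65)*(86 + 43))) = 1/(-45/((-86*129))) = 1/(-45/(-11094)) = 1/(-45*(-1/11094)) = 1/(15/3698) = 3698/15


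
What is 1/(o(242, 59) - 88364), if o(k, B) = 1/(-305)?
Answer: -305/26951021 ≈ -1.1317e-5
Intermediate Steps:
o(k, B) = -1/305
1/(o(242, 59) - 88364) = 1/(-1/305 - 88364) = 1/(-26951021/305) = -305/26951021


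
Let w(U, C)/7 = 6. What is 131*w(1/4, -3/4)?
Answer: 5502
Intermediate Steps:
w(U, C) = 42 (w(U, C) = 7*6 = 42)
131*w(1/4, -3/4) = 131*42 = 5502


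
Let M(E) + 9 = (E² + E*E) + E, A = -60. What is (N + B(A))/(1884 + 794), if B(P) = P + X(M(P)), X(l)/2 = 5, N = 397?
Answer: 347/2678 ≈ 0.12957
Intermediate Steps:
M(E) = -9 + E + 2*E² (M(E) = -9 + ((E² + E*E) + E) = -9 + ((E² + E²) + E) = -9 + (2*E² + E) = -9 + (E + 2*E²) = -9 + E + 2*E²)
X(l) = 10 (X(l) = 2*5 = 10)
B(P) = 10 + P (B(P) = P + 10 = 10 + P)
(N + B(A))/(1884 + 794) = (397 + (10 - 60))/(1884 + 794) = (397 - 50)/2678 = 347*(1/2678) = 347/2678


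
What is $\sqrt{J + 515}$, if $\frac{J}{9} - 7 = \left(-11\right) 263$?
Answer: $i \sqrt{25459} \approx 159.56 i$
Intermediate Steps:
$J = -25974$ ($J = 63 + 9 \left(\left(-11\right) 263\right) = 63 + 9 \left(-2893\right) = 63 - 26037 = -25974$)
$\sqrt{J + 515} = \sqrt{-25974 + 515} = \sqrt{-25459} = i \sqrt{25459}$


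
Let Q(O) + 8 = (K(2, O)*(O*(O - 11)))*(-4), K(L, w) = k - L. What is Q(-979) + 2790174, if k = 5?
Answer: -8840354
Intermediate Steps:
K(L, w) = 5 - L
Q(O) = -8 - 12*O*(-11 + O) (Q(O) = -8 + ((5 - 1*2)*(O*(O - 11)))*(-4) = -8 + ((5 - 2)*(O*(-11 + O)))*(-4) = -8 + (3*(O*(-11 + O)))*(-4) = -8 + (3*O*(-11 + O))*(-4) = -8 - 12*O*(-11 + O))
Q(-979) + 2790174 = (-8 - 12*(-979)² + 132*(-979)) + 2790174 = (-8 - 12*958441 - 129228) + 2790174 = (-8 - 11501292 - 129228) + 2790174 = -11630528 + 2790174 = -8840354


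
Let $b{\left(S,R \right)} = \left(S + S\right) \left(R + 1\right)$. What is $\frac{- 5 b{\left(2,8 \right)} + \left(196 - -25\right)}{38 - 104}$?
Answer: $- \frac{41}{66} \approx -0.62121$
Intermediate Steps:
$b{\left(S,R \right)} = 2 S \left(1 + R\right)$
$\frac{- 5 b{\left(2,8 \right)} + \left(196 - -25\right)}{38 - 104} = \frac{- 5 \cdot 2 \cdot 2 \left(1 + 8\right) + \left(196 - -25\right)}{38 - 104} = \frac{- 5 \cdot 2 \cdot 2 \cdot 9 + \left(196 + 25\right)}{-66} = \left(\left(-5\right) 36 + 221\right) \left(- \frac{1}{66}\right) = \left(-180 + 221\right) \left(- \frac{1}{66}\right) = 41 \left(- \frac{1}{66}\right) = - \frac{41}{66}$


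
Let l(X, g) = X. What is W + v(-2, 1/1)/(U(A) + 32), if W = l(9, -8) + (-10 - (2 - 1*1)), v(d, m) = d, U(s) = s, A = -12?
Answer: -21/10 ≈ -2.1000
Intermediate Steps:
W = -2 (W = 9 + (-10 - (2 - 1*1)) = 9 + (-10 - (2 - 1)) = 9 + (-10 - 1*1) = 9 + (-10 - 1) = 9 - 11 = -2)
W + v(-2, 1/1)/(U(A) + 32) = -2 - 2/(-12 + 32) = -2 - 2/20 = -2 - 2*1/20 = -2 - ⅒ = -21/10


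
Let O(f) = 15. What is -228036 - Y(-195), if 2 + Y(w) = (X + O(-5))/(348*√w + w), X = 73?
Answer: -27660296078/121299 + 10208*I*√195/7884435 ≈ -2.2803e+5 + 0.01808*I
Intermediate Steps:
Y(w) = -2 + 88/(w + 348*√w) (Y(w) = -2 + (73 + 15)/(348*√w + w) = -2 + 88/(w + 348*√w))
-228036 - Y(-195) = -228036 - 2*(44 - 1*(-195) - 348*I*√195)/(-195 + 348*√(-195)) = -228036 - 2*(44 + 195 - 348*I*√195)/(-195 + 348*(I*√195)) = -228036 - 2*(44 + 195 - 348*I*√195)/(-195 + 348*I*√195) = -228036 - 2*(239 - 348*I*√195)/(-195 + 348*I*√195)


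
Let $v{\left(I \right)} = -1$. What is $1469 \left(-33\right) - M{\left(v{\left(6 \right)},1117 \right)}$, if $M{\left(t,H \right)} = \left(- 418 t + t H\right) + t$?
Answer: $-47777$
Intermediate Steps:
$M{\left(t,H \right)} = - 417 t + H t$ ($M{\left(t,H \right)} = \left(- 418 t + H t\right) + t = - 417 t + H t$)
$1469 \left(-33\right) - M{\left(v{\left(6 \right)},1117 \right)} = 1469 \left(-33\right) - - (-417 + 1117) = -48477 - \left(-1\right) 700 = -48477 - -700 = -48477 + 700 = -47777$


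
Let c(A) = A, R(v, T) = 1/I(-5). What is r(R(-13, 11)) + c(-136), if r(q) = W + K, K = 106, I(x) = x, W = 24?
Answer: -6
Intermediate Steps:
R(v, T) = -⅕ (R(v, T) = 1/(-5) = -⅕)
r(q) = 130 (r(q) = 24 + 106 = 130)
r(R(-13, 11)) + c(-136) = 130 - 136 = -6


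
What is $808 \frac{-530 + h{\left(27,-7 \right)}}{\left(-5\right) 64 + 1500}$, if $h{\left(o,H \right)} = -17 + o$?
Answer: $- \frac{21008}{59} \approx -356.07$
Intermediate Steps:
$808 \frac{-530 + h{\left(27,-7 \right)}}{\left(-5\right) 64 + 1500} = 808 \frac{-530 + \left(-17 + 27\right)}{\left(-5\right) 64 + 1500} = 808 \frac{-530 + 10}{-320 + 1500} = 808 \left(- \frac{520}{1180}\right) = 808 \left(\left(-520\right) \frac{1}{1180}\right) = 808 \left(- \frac{26}{59}\right) = - \frac{21008}{59}$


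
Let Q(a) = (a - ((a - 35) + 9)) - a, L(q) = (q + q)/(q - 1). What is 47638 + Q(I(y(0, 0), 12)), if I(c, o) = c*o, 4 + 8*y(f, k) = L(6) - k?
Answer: 238332/5 ≈ 47666.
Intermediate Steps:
L(q) = 2*q/(-1 + q) (L(q) = (2*q)/(-1 + q) = 2*q/(-1 + q))
y(f, k) = -1/5 - k/8 (y(f, k) = -1/2 + (2*6/(-1 + 6) - k)/8 = -1/2 + (2*6/5 - k)/8 = -1/2 + (2*6*(1/5) - k)/8 = -1/2 + (12/5 - k)/8 = -1/2 + (3/10 - k/8) = -1/5 - k/8)
Q(a) = 26 - a (Q(a) = (a - ((-35 + a) + 9)) - a = (a - (-26 + a)) - a = (a + (26 - a)) - a = 26 - a)
47638 + Q(I(y(0, 0), 12)) = 47638 + (26 - (-1/5 - 1/8*0)*12) = 47638 + (26 - (-1/5 + 0)*12) = 47638 + (26 - (-1)*12/5) = 47638 + (26 - 1*(-12/5)) = 47638 + (26 + 12/5) = 47638 + 142/5 = 238332/5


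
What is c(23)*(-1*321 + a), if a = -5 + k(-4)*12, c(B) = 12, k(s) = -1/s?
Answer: -3876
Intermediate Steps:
a = -2 (a = -5 - 1/(-4)*12 = -5 - 1*(-1/4)*12 = -5 + (1/4)*12 = -5 + 3 = -2)
c(23)*(-1*321 + a) = 12*(-1*321 - 2) = 12*(-321 - 2) = 12*(-323) = -3876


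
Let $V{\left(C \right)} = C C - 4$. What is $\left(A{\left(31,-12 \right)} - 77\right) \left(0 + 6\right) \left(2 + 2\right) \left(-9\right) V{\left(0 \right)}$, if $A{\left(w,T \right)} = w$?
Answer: $-39744$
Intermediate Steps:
$V{\left(C \right)} = -4 + C^{2}$ ($V{\left(C \right)} = C^{2} - 4 = -4 + C^{2}$)
$\left(A{\left(31,-12 \right)} - 77\right) \left(0 + 6\right) \left(2 + 2\right) \left(-9\right) V{\left(0 \right)} = \left(31 - 77\right) \left(0 + 6\right) \left(2 + 2\right) \left(-9\right) \left(-4 + 0^{2}\right) = - 46 \cdot 6 \cdot 4 \left(-9\right) \left(-4 + 0\right) = - 46 \cdot 24 \left(-9\right) \left(-4\right) = - 46 \left(\left(-216\right) \left(-4\right)\right) = \left(-46\right) 864 = -39744$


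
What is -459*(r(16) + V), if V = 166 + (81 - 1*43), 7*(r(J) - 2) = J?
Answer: -669222/7 ≈ -95603.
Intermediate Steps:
r(J) = 2 + J/7
V = 204 (V = 166 + (81 - 43) = 166 + 38 = 204)
-459*(r(16) + V) = -459*((2 + (⅐)*16) + 204) = -459*((2 + 16/7) + 204) = -459*(30/7 + 204) = -459*1458/7 = -669222/7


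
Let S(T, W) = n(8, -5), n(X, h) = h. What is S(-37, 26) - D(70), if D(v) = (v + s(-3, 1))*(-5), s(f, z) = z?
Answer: 350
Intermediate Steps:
S(T, W) = -5
D(v) = -5 - 5*v (D(v) = (v + 1)*(-5) = (1 + v)*(-5) = -5 - 5*v)
S(-37, 26) - D(70) = -5 - (-5 - 5*70) = -5 - (-5 - 350) = -5 - 1*(-355) = -5 + 355 = 350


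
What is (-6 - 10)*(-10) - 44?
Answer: 116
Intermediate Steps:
(-6 - 10)*(-10) - 44 = -16*(-10) - 44 = 160 - 44 = 116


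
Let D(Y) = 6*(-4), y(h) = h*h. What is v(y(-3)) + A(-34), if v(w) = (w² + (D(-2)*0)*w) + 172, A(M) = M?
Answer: 219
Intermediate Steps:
y(h) = h²
D(Y) = -24
v(w) = 172 + w² (v(w) = (w² + (-24*0)*w) + 172 = (w² + 0*w) + 172 = (w² + 0) + 172 = w² + 172 = 172 + w²)
v(y(-3)) + A(-34) = (172 + ((-3)²)²) - 34 = (172 + 9²) - 34 = (172 + 81) - 34 = 253 - 34 = 219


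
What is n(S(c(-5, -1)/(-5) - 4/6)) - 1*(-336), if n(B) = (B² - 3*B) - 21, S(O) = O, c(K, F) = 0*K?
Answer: 2857/9 ≈ 317.44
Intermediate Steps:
c(K, F) = 0
n(B) = -21 + B² - 3*B
n(S(c(-5, -1)/(-5) - 4/6)) - 1*(-336) = (-21 + (0/(-5) - 4/6)² - 3*(0/(-5) - 4/6)) - 1*(-336) = (-21 + (0*(-⅕) - 4*⅙)² - 3*(0*(-⅕) - 4*⅙)) + 336 = (-21 + (0 - ⅔)² - 3*(0 - ⅔)) + 336 = (-21 + (-⅔)² - 3*(-⅔)) + 336 = (-21 + 4/9 + 2) + 336 = -167/9 + 336 = 2857/9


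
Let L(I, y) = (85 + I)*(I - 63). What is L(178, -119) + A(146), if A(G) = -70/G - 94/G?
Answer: 2207803/73 ≈ 30244.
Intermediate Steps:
L(I, y) = (-63 + I)*(85 + I) (L(I, y) = (85 + I)*(-63 + I) = (-63 + I)*(85 + I))
A(G) = -164/G
L(178, -119) + A(146) = (-5355 + 178² + 22*178) - 164/146 = (-5355 + 31684 + 3916) - 164*1/146 = 30245 - 82/73 = 2207803/73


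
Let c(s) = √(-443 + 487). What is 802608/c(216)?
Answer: 401304*√11/11 ≈ 1.2100e+5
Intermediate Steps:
c(s) = 2*√11 (c(s) = √44 = 2*√11)
802608/c(216) = 802608/((2*√11)) = 802608*(√11/22) = 401304*√11/11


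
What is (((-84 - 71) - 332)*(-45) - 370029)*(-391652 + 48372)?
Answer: 119500573920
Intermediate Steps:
(((-84 - 71) - 332)*(-45) - 370029)*(-391652 + 48372) = ((-155 - 332)*(-45) - 370029)*(-343280) = (-487*(-45) - 370029)*(-343280) = (21915 - 370029)*(-343280) = -348114*(-343280) = 119500573920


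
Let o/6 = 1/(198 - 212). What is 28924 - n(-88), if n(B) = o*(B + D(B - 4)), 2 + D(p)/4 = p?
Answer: 201076/7 ≈ 28725.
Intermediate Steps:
D(p) = -8 + 4*p
o = -3/7 (o = 6/(198 - 212) = 6/(-14) = 6*(-1/14) = -3/7 ≈ -0.42857)
n(B) = 72/7 - 15*B/7 (n(B) = -3*(B + (-8 + 4*(B - 4)))/7 = -3*(B + (-8 + 4*(-4 + B)))/7 = -3*(B + (-8 + (-16 + 4*B)))/7 = -3*(B + (-24 + 4*B))/7 = -3*(-24 + 5*B)/7 = 72/7 - 15*B/7)
28924 - n(-88) = 28924 - (72/7 - 15/7*(-88)) = 28924 - (72/7 + 1320/7) = 28924 - 1*1392/7 = 28924 - 1392/7 = 201076/7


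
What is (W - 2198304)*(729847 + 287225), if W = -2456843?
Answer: -4734619669584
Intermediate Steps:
(W - 2198304)*(729847 + 287225) = (-2456843 - 2198304)*(729847 + 287225) = -4655147*1017072 = -4734619669584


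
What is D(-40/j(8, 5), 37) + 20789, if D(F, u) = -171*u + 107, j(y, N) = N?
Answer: 14569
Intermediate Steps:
D(F, u) = 107 - 171*u
D(-40/j(8, 5), 37) + 20789 = (107 - 171*37) + 20789 = (107 - 6327) + 20789 = -6220 + 20789 = 14569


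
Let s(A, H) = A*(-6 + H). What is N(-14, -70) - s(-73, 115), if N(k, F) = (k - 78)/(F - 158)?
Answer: 453572/57 ≈ 7957.4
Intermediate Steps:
N(k, F) = (-78 + k)/(-158 + F)
N(-14, -70) - s(-73, 115) = (-78 - 14)/(-158 - 70) - (-73)*(-6 + 115) = -92/(-228) - (-73)*109 = -1/228*(-92) - 1*(-7957) = 23/57 + 7957 = 453572/57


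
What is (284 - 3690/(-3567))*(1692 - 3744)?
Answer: -16961832/29 ≈ -5.8489e+5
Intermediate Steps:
(284 - 3690/(-3567))*(1692 - 3744) = (284 - 3690*(-1/3567))*(-2052) = (284 + 30/29)*(-2052) = (8266/29)*(-2052) = -16961832/29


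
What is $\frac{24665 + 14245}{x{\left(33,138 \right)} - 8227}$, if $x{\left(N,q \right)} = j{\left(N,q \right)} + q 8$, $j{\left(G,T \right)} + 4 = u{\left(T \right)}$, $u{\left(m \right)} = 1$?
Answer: $- \frac{19455}{3563} \approx -5.4603$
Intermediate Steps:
$j{\left(G,T \right)} = -3$ ($j{\left(G,T \right)} = -4 + 1 = -3$)
$x{\left(N,q \right)} = -3 + 8 q$ ($x{\left(N,q \right)} = -3 + q 8 = -3 + 8 q$)
$\frac{24665 + 14245}{x{\left(33,138 \right)} - 8227} = \frac{24665 + 14245}{\left(-3 + 8 \cdot 138\right) - 8227} = \frac{38910}{\left(-3 + 1104\right) - 8227} = \frac{38910}{1101 - 8227} = \frac{38910}{-7126} = 38910 \left(- \frac{1}{7126}\right) = - \frac{19455}{3563}$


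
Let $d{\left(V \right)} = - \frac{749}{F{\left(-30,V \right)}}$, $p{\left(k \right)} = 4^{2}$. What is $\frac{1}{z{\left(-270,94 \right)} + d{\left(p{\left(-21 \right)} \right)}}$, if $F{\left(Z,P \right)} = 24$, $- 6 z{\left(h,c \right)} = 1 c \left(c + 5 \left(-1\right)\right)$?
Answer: $- \frac{24}{34213} \approx -0.00070149$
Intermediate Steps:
$p{\left(k \right)} = 16$
$z{\left(h,c \right)} = - \frac{c \left(-5 + c\right)}{6}$ ($z{\left(h,c \right)} = - \frac{1 c \left(c + 5 \left(-1\right)\right)}{6} = - \frac{c \left(c - 5\right)}{6} = - \frac{c \left(-5 + c\right)}{6}$)
$d{\left(V \right)} = - \frac{749}{24}$
$\frac{1}{z{\left(-270,94 \right)} + d{\left(p{\left(-21 \right)} \right)}} = \frac{1}{\frac{1}{6} \cdot 94 \left(5 - 94\right) - \frac{749}{24}} = \frac{1}{\frac{1}{6} \cdot 94 \left(-89\right) - \frac{749}{24}} = \frac{1}{- \frac{4183}{3} - \frac{749}{24}} = \frac{1}{- \frac{34213}{24}} = - \frac{24}{34213}$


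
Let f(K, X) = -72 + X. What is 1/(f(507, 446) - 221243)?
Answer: -1/220869 ≈ -4.5276e-6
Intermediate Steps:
1/(f(507, 446) - 221243) = 1/((-72 + 446) - 221243) = 1/(374 - 221243) = 1/(-220869) = -1/220869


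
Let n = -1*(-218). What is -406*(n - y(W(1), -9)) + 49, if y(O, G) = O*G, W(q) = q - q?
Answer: -88459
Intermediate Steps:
W(q) = 0
n = 218
y(O, G) = G*O
-406*(n - y(W(1), -9)) + 49 = -406*(218 - (-9)*0) + 49 = -406*(218 - 1*0) + 49 = -406*(218 + 0) + 49 = -406*218 + 49 = -88508 + 49 = -88459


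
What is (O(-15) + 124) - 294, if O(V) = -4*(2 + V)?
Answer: -118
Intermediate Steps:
O(V) = -8 - 4*V
(O(-15) + 124) - 294 = ((-8 - 4*(-15)) + 124) - 294 = ((-8 + 60) + 124) - 294 = (52 + 124) - 294 = 176 - 294 = -118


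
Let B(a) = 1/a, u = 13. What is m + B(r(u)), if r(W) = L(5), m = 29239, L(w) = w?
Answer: 146196/5 ≈ 29239.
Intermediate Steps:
r(W) = 5
m + B(r(u)) = 29239 + 1/5 = 146196/5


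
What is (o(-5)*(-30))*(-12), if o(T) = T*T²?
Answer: -45000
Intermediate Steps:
o(T) = T³
(o(-5)*(-30))*(-12) = ((-5)³*(-30))*(-12) = -125*(-30)*(-12) = 3750*(-12) = -45000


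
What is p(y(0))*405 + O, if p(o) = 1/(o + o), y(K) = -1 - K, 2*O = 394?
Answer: -11/2 ≈ -5.5000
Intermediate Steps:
O = 197 (O = (½)*394 = 197)
p(o) = 1/(2*o)
p(y(0))*405 + O = (1/(2*(-1 - 1*0)))*405 + 197 = (1/(2*(-1 + 0)))*405 + 197 = ((½)/(-1))*405 + 197 = ((½)*(-1))*405 + 197 = -½*405 + 197 = -405/2 + 197 = -11/2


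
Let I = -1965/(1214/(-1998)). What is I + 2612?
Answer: 3548519/607 ≈ 5846.0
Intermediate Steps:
I = 1963035/607 (I = -1965/(1214*(-1/1998)) = -1965/(-607/999) = -1965*(-999/607) = 1963035/607 ≈ 3234.0)
I + 2612 = 1963035/607 + 2612 = 3548519/607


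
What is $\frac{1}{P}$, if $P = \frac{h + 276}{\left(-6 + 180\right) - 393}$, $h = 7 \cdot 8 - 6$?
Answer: $- \frac{219}{326} \approx -0.67178$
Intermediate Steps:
$h = 50$ ($h = 56 - 6 = 50$)
$P = - \frac{326}{219}$ ($P = \frac{50 + 276}{\left(-6 + 180\right) - 393} = \frac{326}{174 - 393} = \frac{326}{-219} = 326 \left(- \frac{1}{219}\right) = - \frac{326}{219} \approx -1.4886$)
$\frac{1}{P} = \frac{1}{- \frac{326}{219}} = - \frac{219}{326}$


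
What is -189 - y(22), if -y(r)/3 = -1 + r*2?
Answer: -60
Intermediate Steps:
y(r) = 3 - 6*r (y(r) = -3*(-1 + r*2) = -3*(-1 + 2*r) = 3 - 6*r)
-189 - y(22) = -189 - (3 - 6*22) = -189 - (3 - 132) = -189 - 1*(-129) = -189 + 129 = -60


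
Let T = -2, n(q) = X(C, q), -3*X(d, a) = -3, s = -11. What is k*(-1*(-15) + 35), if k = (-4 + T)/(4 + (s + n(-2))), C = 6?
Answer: 50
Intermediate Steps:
X(d, a) = 1 (X(d, a) = -1/3*(-3) = 1)
n(q) = 1
k = 1 (k = (-4 - 2)/(4 + (-11 + 1)) = -6/(4 - 10) = -6/(-6) = -6*(-1/6) = 1)
k*(-1*(-15) + 35) = 1*(-1*(-15) + 35) = 1*(15 + 35) = 1*50 = 50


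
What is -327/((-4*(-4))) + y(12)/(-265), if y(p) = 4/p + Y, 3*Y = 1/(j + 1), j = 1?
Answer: -86663/4240 ≈ -20.439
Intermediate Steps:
Y = 1/6 (Y = 1/(3*(1 + 1)) = (1/3)/2 = (1/3)*(1/2) = 1/6 ≈ 0.16667)
y(p) = 1/6 + 4/p (y(p) = 4/p + 1/6 = 1/6 + 4/p)
-327/((-4*(-4))) + y(12)/(-265) = -327/((-4*(-4))) + ((1/6)*(24 + 12)/12)/(-265) = -327/16 + ((1/6)*(1/12)*36)*(-1/265) = -327*1/16 + (1/2)*(-1/265) = -327/16 - 1/530 = -86663/4240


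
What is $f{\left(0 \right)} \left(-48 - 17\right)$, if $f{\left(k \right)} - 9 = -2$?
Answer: $-455$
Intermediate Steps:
$f{\left(k \right)} = 7$ ($f{\left(k \right)} = 9 - 2 = 7$)
$f{\left(0 \right)} \left(-48 - 17\right) = 7 \left(-48 - 17\right) = 7 \left(-65\right) = -455$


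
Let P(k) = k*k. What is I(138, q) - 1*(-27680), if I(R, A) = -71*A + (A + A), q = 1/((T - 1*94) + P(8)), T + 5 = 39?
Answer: 110651/4 ≈ 27663.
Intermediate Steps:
T = 34 (T = -5 + 39 = 34)
P(k) = k**2
q = 1/4 (q = 1/((34 - 1*94) + 8**2) = 1/((34 - 94) + 64) = 1/(-60 + 64) = 1/4 ≈ 0.25000)
I(R, A) = -69*A (I(R, A) = -71*A + 2*A = -69*A)
I(138, q) - 1*(-27680) = -69*1/4 - 1*(-27680) = -69/4 + 27680 = 110651/4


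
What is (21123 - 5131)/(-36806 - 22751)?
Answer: -15992/59557 ≈ -0.26852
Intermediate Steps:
(21123 - 5131)/(-36806 - 22751) = 15992/(-59557) = 15992*(-1/59557) = -15992/59557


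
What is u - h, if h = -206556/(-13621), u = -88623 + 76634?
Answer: -163508725/13621 ≈ -12004.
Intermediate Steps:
u = -11989
h = 206556/13621 (h = -206556*(-1/13621) = 206556/13621 ≈ 15.165)
u - h = -11989 - 1*206556/13621 = -11989 - 206556/13621 = -163508725/13621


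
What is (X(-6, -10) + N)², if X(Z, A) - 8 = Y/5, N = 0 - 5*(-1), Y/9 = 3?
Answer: 8464/25 ≈ 338.56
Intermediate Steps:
Y = 27 (Y = 9*3 = 27)
N = 5 (N = 0 + 5 = 5)
X(Z, A) = 67/5 (X(Z, A) = 8 + 27/5 = 67/5)
(X(-6, -10) + N)² = (67/5 + 5)² = (92/5)² = 8464/25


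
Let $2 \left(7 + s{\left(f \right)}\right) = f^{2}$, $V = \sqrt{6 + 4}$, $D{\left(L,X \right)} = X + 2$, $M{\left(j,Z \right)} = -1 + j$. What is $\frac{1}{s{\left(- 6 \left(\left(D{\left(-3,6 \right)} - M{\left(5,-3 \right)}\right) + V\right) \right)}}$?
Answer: $\frac{461}{5161} - \frac{144 \sqrt{10}}{5161} \approx 0.0010913$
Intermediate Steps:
$D{\left(L,X \right)} = 2 + X$
$V = \sqrt{10} \approx 3.1623$
$s{\left(f \right)} = -7 + \frac{f^{2}}{2}$
$\frac{1}{s{\left(- 6 \left(\left(D{\left(-3,6 \right)} - M{\left(5,-3 \right)}\right) + V\right) \right)}} = \frac{1}{-7 + \frac{\left(- 6 \left(\left(\left(2 + 6\right) - \left(-1 + 5\right)\right) + \sqrt{10}\right)\right)^{2}}{2}} = \frac{1}{-7 + \frac{\left(- 6 \left(\left(8 - 4\right) + \sqrt{10}\right)\right)^{2}}{2}} = \frac{1}{-7 + \frac{\left(- 6 \left(4 + \sqrt{10}\right)\right)^{2}}{2}} = \frac{1}{-7 + \frac{\left(-24 - 6 \sqrt{10}\right)^{2}}{2}}$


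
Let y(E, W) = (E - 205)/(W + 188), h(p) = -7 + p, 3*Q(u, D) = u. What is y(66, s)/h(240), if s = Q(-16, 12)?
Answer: -417/127684 ≈ -0.0032659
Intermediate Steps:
Q(u, D) = u/3
s = -16/3 (s = (⅓)*(-16) = -16/3 ≈ -5.3333)
y(E, W) = (-205 + E)/(188 + W)
y(66, s)/h(240) = ((-205 + 66)/(188 - 16/3))/(-7 + 240) = (-139/(548/3))/233 = ((3/548)*(-139))*(1/233) = -417/548*1/233 = -417/127684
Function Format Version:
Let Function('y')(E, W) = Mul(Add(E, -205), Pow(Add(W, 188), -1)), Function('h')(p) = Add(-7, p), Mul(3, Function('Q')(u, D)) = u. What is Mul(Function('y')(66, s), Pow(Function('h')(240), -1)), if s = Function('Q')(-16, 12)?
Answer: Rational(-417, 127684) ≈ -0.0032659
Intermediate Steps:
Function('Q')(u, D) = Mul(Rational(1, 3), u)
s = Rational(-16, 3) (s = Mul(Rational(1, 3), -16) = Rational(-16, 3) ≈ -5.3333)
Function('y')(E, W) = Mul(Pow(Add(188, W), -1), Add(-205, E)) (Function('y')(E, W) = Mul(Add(-205, E), Pow(Add(188, W), -1)) = Mul(Pow(Add(188, W), -1), Add(-205, E)))
Mul(Function('y')(66, s), Pow(Function('h')(240), -1)) = Mul(Mul(Pow(Add(188, Rational(-16, 3)), -1), Add(-205, 66)), Pow(Add(-7, 240), -1)) = Mul(Mul(Pow(Rational(548, 3), -1), -139), Pow(233, -1)) = Mul(Mul(Rational(3, 548), -139), Rational(1, 233)) = Mul(Rational(-417, 548), Rational(1, 233)) = Rational(-417, 127684)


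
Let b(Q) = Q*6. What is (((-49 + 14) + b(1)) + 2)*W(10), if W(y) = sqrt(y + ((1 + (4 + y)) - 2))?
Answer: -27*sqrt(23) ≈ -129.49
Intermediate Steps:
b(Q) = 6*Q
W(y) = sqrt(3 + 2*y) (W(y) = sqrt(y + ((5 + y) - 2)) = sqrt(y + (3 + y)) = sqrt(3 + 2*y))
(((-49 + 14) + b(1)) + 2)*W(10) = (((-49 + 14) + 6*1) + 2)*sqrt(3 + 2*10) = ((-35 + 6) + 2)*sqrt(3 + 20) = (-29 + 2)*sqrt(23) = -27*sqrt(23)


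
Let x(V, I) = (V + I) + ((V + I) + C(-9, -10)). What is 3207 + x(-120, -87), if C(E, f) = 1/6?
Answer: 16759/6 ≈ 2793.2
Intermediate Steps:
C(E, f) = ⅙
x(V, I) = ⅙ + 2*I + 2*V (x(V, I) = (V + I) + ((V + I) + ⅙) = (I + V) + ((I + V) + ⅙) = (I + V) + (⅙ + I + V) = ⅙ + 2*I + 2*V)
3207 + x(-120, -87) = 3207 + (⅙ + 2*(-87) + 2*(-120)) = 3207 + (⅙ - 174 - 240) = 3207 - 2483/6 = 16759/6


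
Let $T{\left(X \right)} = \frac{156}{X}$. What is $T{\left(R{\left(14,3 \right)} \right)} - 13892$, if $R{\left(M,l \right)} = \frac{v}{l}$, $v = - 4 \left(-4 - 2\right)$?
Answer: $- \frac{27745}{2} \approx -13873.0$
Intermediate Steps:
$v = 24$ ($v = \left(-4\right) \left(-6\right) = 24$)
$R{\left(M,l \right)} = \frac{24}{l}$
$T{\left(R{\left(14,3 \right)} \right)} - 13892 = \frac{156}{24 \cdot \frac{1}{3}} - 13892 = \frac{156}{8} - 13892 = 156 \cdot \frac{1}{8} - 13892 = \frac{39}{2} - 13892 = - \frac{27745}{2}$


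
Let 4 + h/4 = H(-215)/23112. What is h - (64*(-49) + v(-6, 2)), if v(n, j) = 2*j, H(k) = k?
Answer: 18004033/5778 ≈ 3116.0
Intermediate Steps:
h = -92663/5778 (h = -16 + 4*(-215/23112) = -16 - 215/5778 = -92663/5778 ≈ -16.037)
h - (64*(-49) + v(-6, 2)) = -92663/5778 - (64*(-49) + 2*2) = -92663/5778 - (-3136 + 4) = -92663/5778 - 1*(-3132) = -92663/5778 + 3132 = 18004033/5778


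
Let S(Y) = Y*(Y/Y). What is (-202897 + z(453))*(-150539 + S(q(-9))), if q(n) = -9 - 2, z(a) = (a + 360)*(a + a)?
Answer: -80345674550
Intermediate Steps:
z(a) = 2*a*(360 + a) (z(a) = (360 + a)*(2*a) = 2*a*(360 + a))
q(n) = -11
S(Y) = Y (S(Y) = Y*1 = Y)
(-202897 + z(453))*(-150539 + S(q(-9))) = (-202897 + 2*453*(360 + 453))*(-150539 - 11) = (-202897 + 2*453*813)*(-150550) = (-202897 + 736578)*(-150550) = 533681*(-150550) = -80345674550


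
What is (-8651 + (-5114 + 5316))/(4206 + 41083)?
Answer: -8449/45289 ≈ -0.18656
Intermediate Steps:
(-8651 + (-5114 + 5316))/(4206 + 41083) = (-8651 + 202)/45289 = -8449*1/45289 = -8449/45289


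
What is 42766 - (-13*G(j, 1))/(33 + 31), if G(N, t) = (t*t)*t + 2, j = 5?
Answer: 2737063/64 ≈ 42767.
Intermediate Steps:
G(N, t) = 2 + t**3 (G(N, t) = t**2*t + 2 = t**3 + 2 = 2 + t**3)
42766 - (-13*G(j, 1))/(33 + 31) = 42766 - (-13*(2 + 1**3))/(33 + 31) = 42766 - (-13*(2 + 1))/64 = 42766 - (-13*3)/64 = 42766 - (-39)/64 = 42766 - 1*(-39/64) = 42766 + 39/64 = 2737063/64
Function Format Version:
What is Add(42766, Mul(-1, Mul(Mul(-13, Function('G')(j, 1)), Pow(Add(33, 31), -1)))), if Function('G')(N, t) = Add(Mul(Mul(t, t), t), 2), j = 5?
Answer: Rational(2737063, 64) ≈ 42767.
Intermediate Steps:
Function('G')(N, t) = Add(2, Pow(t, 3)) (Function('G')(N, t) = Add(Mul(Pow(t, 2), t), 2) = Add(Pow(t, 3), 2) = Add(2, Pow(t, 3)))
Add(42766, Mul(-1, Mul(Mul(-13, Function('G')(j, 1)), Pow(Add(33, 31), -1)))) = Add(42766, Mul(-1, Mul(Mul(-13, Add(2, Pow(1, 3))), Pow(Add(33, 31), -1)))) = Add(42766, Mul(-1, Mul(Mul(-13, Add(2, 1)), Pow(64, -1)))) = Add(42766, Mul(-1, Mul(Mul(-13, 3), Rational(1, 64)))) = Add(42766, Mul(-1, Mul(-39, Rational(1, 64)))) = Add(42766, Mul(-1, Rational(-39, 64))) = Add(42766, Rational(39, 64)) = Rational(2737063, 64)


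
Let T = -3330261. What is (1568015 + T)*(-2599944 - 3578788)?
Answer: 10888445752072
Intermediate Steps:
(1568015 + T)*(-2599944 - 3578788) = (1568015 - 3330261)*(-2599944 - 3578788) = -1762246*(-6178732) = 10888445752072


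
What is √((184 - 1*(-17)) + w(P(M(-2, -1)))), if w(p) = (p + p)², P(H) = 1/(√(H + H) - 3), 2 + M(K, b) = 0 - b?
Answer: √((1411 - 1206*I*√2)/(7 - 6*I*√2)) ≈ 14.186 + 0.00989*I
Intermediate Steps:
M(K, b) = -2 - b (M(K, b) = -2 + (0 - b) = -2 - b)
P(H) = 1/(-3 + √2*√H) (P(H) = 1/(√(2*H) - 3) = 1/(√2*√H - 3) = 1/(-3 + √2*√H))
w(p) = 4*p² (w(p) = (2*p)² = 4*p²)
√((184 - 1*(-17)) + w(P(M(-2, -1)))) = √((184 - 1*(-17)) + 4*(1/(-3 + √2*√(-2 - 1*(-1))))²) = √((184 + 17) + 4*(1/(-3 + √2*√(-2 + 1)))²) = √(201 + 4*(1/(-3 + √2*√(-1)))²) = √(201 + 4*(1/(-3 + √2*I))²) = √(201 + 4*(1/(-3 + I*√2))²) = √(201 + 4/(-3 + I*√2)²)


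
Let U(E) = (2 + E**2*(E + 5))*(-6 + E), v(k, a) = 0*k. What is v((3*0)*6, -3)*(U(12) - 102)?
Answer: 0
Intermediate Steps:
v(k, a) = 0
U(E) = (-6 + E)*(2 + E**2*(5 + E)) (U(E) = (2 + E**2*(5 + E))*(-6 + E) = (-6 + E)*(2 + E**2*(5 + E)))
v((3*0)*6, -3)*(U(12) - 102) = 0*((-12 + 12**4 - 1*12**3 - 30*12**2 + 2*12) - 102) = 0*((-12 + 20736 - 1*1728 - 30*144 + 24) - 102) = 0*((-12 + 20736 - 1728 - 4320 + 24) - 102) = 0*(14700 - 102) = 0*14598 = 0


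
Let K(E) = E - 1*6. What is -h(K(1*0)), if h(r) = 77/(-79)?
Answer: 77/79 ≈ 0.97468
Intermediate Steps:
K(E) = -6 + E (K(E) = E - 6 = -6 + E)
h(r) = -77/79 (h(r) = 77*(-1/79) = -77/79)
-h(K(1*0)) = -1*(-77/79) = 77/79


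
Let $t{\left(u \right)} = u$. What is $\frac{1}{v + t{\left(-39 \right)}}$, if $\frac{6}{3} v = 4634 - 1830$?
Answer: $\frac{1}{1363} \approx 0.00073368$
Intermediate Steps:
$v = 1402$ ($v = \frac{4634 - 1830}{2} = \frac{1}{2} \cdot 2804 = 1402$)
$\frac{1}{v + t{\left(-39 \right)}} = \frac{1}{1402 - 39} = \frac{1}{1363}$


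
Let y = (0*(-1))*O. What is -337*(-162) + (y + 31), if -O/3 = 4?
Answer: 54625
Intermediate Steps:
O = -12 (O = -3*4 = -12)
y = 0 (y = (0*(-1))*(-12) = 0*(-12) = 0)
-337*(-162) + (y + 31) = -337*(-162) + (0 + 31) = 54594 + 31 = 54625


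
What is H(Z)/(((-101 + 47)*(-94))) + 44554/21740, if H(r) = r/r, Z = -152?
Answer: 56544461/27588060 ≈ 2.0496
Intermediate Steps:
H(r) = 1
H(Z)/(((-101 + 47)*(-94))) + 44554/21740 = 1/((-101 + 47)*(-94)) + 44554/21740 = 1/(-54*(-94)) + 44554*(1/21740) = 1/5076 + 22277/10870 = 56544461/27588060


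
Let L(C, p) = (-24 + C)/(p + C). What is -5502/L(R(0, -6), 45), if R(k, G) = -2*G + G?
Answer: 15589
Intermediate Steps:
R(k, G) = -G
L(C, p) = (-24 + C)/(C + p)
-5502/L(R(0, -6), 45) = -5502*(-1*(-6) + 45)/(-24 - 1*(-6)) = -5502*(6 + 45)/(-24 + 6) = -5502/(-18/51) = -5502/((1/51)*(-18)) = -5502/(-6/17) = -5502*(-17/6) = 15589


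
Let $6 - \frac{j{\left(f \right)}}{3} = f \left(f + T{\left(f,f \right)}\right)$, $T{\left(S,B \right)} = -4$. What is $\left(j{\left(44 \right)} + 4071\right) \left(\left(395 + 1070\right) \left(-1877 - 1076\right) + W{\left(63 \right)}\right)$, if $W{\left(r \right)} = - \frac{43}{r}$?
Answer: $\frac{108201229666}{21} \approx 5.1524 \cdot 10^{9}$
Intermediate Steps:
$j{\left(f \right)} = 18 - 3 f \left(-4 + f\right)$ ($j{\left(f \right)} = 18 - 3 f \left(f - 4\right) = 18 - 3 f \left(-4 + f\right)$)
$\left(j{\left(44 \right)} + 4071\right) \left(\left(395 + 1070\right) \left(-1877 - 1076\right) + W{\left(63 \right)}\right) = \left(\left(18 - 3 \cdot 44^{2} + 12 \cdot 44\right) + 4071\right) \left(\left(395 + 1070\right) \left(-1877 - 1076\right) - \frac{43}{63}\right) = \left(\left(18 - 5808 + 528\right) + 4071\right) \left(1465 \left(-2953\right) - \frac{43}{63}\right) = \left(\left(18 - 5808 + 528\right) + 4071\right) \left(-4326145 - \frac{43}{63}\right) = \left(-5262 + 4071\right) \left(- \frac{272547178}{63}\right) = \left(-1191\right) \left(- \frac{272547178}{63}\right) = \frac{108201229666}{21}$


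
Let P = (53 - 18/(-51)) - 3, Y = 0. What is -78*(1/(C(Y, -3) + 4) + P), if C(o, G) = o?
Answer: -134199/34 ≈ -3947.0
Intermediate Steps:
P = 856/17 (P = (53 - 18*(-1/51)) - 3 = (53 + 6/17) - 3 = 907/17 - 3 = 856/17 ≈ 50.353)
-78*(1/(C(Y, -3) + 4) + P) = -78*(1/(0 + 4) + 856/17) = -78*(1/4 + 856/17) = -78*(¼ + 856/17) = -78*3441/68 = -134199/34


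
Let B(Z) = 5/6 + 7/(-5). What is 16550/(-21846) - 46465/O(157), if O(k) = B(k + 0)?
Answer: 45999925/561 ≈ 81996.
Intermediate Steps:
B(Z) = -17/30 (B(Z) = 5*(1/6) + 7*(-1/5) = 5/6 - 7/5 = -17/30)
O(k) = -17/30
16550/(-21846) - 46465/O(157) = 16550/(-21846) - 46465/(-17/30) = 16550*(-1/21846) - 46465*(-30/17) = -25/33 + 1393950/17 = 45999925/561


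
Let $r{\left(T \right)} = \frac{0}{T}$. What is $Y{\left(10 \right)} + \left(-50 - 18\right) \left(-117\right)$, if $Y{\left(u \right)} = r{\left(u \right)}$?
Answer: $7956$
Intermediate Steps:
$r{\left(T \right)} = 0$
$Y{\left(u \right)} = 0$
$Y{\left(10 \right)} + \left(-50 - 18\right) \left(-117\right) = 0 + \left(-50 - 18\right) \left(-117\right) = 0 - -7956 = 0 + 7956 = 7956$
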